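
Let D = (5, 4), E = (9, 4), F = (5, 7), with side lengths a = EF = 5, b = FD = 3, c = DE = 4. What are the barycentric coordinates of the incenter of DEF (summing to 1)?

The incenter has barycentric coordinates proportional to the opposite side lengths: (5 : 3 : 4).
Normalizing by 5+3+4 = 12 gives (5/12, 1/4, 1/3).

(5/12, 1/4, 1/3)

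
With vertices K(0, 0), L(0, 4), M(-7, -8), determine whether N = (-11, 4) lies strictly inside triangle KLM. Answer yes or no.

Barycentric coordinates of N: (-33/7, 29/7, 11/7).
The three coordinates are negative, positive, positive; a point is interior exactly when all three are positive.

no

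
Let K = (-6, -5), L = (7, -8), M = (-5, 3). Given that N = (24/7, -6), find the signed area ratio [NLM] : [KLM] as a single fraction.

1/7

[KLM] = ½·((-6)·(-8−3) + 7·(3−(-5)) + (-5)·(-5−(-8))) = ½·(66 + 56 − 15) = 107/2.
[NLM] = ½·((24/7)·(-8−3) + 7·(3−(-6)) + (-5)·(-6−(-8))) = ½·(-264/7 + 63 − 10) = 107/14, so the ratio is (107/14)/(107/2) = 1/7.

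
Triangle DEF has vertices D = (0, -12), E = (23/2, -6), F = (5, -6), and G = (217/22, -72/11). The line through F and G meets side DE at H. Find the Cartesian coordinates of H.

(207/20, -33/5)

Barycentric coordinates of G with respect to DEF: (1/11, 9/11, 1/11).
On side DE the F-coordinate is zero; dropping G's F-weight 1/11 and renormalizing the remaining 1/11 : 9/11 gives weights 1/10, 9/10 on D, E.
H = (1/10)·(0, -12) + (9/10)·(23/2, -6) = (207/20, -33/5).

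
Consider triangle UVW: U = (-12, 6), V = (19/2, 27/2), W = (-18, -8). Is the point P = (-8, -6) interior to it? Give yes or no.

no

Barycentric coordinates of P: (-5/8, 1/2, 9/8).
The three coordinates are negative, positive, positive; a point is interior exactly when all three are positive.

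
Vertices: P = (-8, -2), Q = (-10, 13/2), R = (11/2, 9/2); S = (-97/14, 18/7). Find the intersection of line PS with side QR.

Barycentric coordinates of S with respect to PQR: (3/7, 3/7, 1/7).
On side QR the P-coordinate is zero; dropping S's P-weight 3/7 and renormalizing the remaining 3/7 : 1/7 gives weights 3/4, 1/4 on Q, R.
T = (3/4)·(-10, 13/2) + (1/4)·(11/2, 9/2) = (-49/8, 6).

(-49/8, 6)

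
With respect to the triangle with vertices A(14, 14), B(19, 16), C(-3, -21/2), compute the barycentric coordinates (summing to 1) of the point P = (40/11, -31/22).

(3/11, 1/11, 7/11)

Signed area of the reference triangle: [ABC] = ½·(14·(16−(-21/2)) + 19·(-21/2−14) + (-3)·(14−16)) = ½·(371 − 931/2 + 6) = -177/4.
[PBC] = ½·((40/11)·(16−(-21/2)) + 19·(-21/2−(-31/22)) + (-3)·(-31/22−16)) = ½·(1060/11 − 1900/11 + 1149/22) = -531/44, so the A-coordinate is (-531/44)/(-177/4) = 3/11.
[APC] = ½·(14·(-31/22−(-21/2)) + (40/11)·(-21/2−14) + (-3)·(14−(-31/22))) = ½·(1400/11 − 980/11 − 1017/22) = -177/44, so the B-coordinate is 1/11.
[ABP] = ½·(14·(16−(-31/22)) + 19·(-31/22−14) + (40/11)·(14−16)) = ½·(2681/11 − 6441/22 − 80/11) = -1239/44, so the C-coordinate is 7/11.
Check: 3/11 + 1/11 + 7/11 = 1.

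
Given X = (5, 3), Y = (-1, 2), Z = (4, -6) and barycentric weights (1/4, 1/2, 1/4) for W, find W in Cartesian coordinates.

W = (1/4)·X + (1/2)·Y + (1/4)·Z.
x-coordinate: (1/4)·5 + (1/2)·(-1) + (1/4)·4 = 7/4.
y-coordinate: (1/4)·3 + (1/2)·2 + (1/4)·(-6) = 1/4.

(7/4, 1/4)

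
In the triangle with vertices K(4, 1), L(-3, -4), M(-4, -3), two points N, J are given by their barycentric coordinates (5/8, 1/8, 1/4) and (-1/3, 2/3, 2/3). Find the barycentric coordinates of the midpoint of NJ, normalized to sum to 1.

(7/48, 19/48, 11/24)

Since both coordinate triples sum to 1, the midpoint's barycentrics are the componentwise average.
(5/8+-1/3)/2 = 7/48; similarly 19/48 and 11/24.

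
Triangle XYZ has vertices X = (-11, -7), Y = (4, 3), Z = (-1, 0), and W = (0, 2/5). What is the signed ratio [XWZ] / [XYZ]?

3/5

[XYZ] = ½·((-11)·(3−0) + 4·(0−(-7)) + (-1)·(-7−3)) = ½·(-33 + 28 + 10) = 5/2.
[XWZ] = ½·((-11)·(2/5−0) + 0·(0−(-7)) + (-1)·(-7−(2/5))) = ½·(-22/5 + 0 + 37/5) = 3/2, so the ratio is (3/2)/(5/2) = 3/5.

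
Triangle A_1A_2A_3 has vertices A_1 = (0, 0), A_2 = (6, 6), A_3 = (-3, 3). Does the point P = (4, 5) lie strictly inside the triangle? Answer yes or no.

Barycentric coordinates of P: (1/12, 3/4, 1/6).
The three coordinates are positive, positive, positive; a point is interior exactly when all three are positive.

yes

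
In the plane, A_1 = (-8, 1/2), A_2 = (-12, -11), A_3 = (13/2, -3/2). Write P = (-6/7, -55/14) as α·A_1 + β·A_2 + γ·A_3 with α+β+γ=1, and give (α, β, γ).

Signed area of the reference triangle: [A_1A_2A_3] = ½·((-8)·(-11−(-3/2)) + (-12)·(-3/2−(1/2)) + (13/2)·(1/2−(-11))) = ½·(76 + 24 + 299/4) = 699/8.
[PA_2A_3] = ½·((-6/7)·(-11−(-3/2)) + (-12)·(-3/2−(-55/14)) + (13/2)·(-55/14−(-11))) = ½·(57/7 − 204/7 + 1287/28) = 699/56, so the A_1-coordinate is (699/56)/(699/8) = 1/7.
[A_1PA_3] = ½·((-8)·(-55/14−(-3/2)) + (-6/7)·(-3/2−(1/2)) + (13/2)·(1/2−(-55/14))) = ½·(136/7 + 12/7 + 403/14) = 699/28, so the A_2-coordinate is 2/7.
[A_1A_2P] = ½·((-8)·(-11−(-55/14)) + (-12)·(-55/14−(1/2)) + (-6/7)·(1/2−(-11))) = ½·(396/7 + 372/7 − 69/7) = 699/14, so the A_3-coordinate is 4/7.
Check: 1/7 + 2/7 + 4/7 = 1.

(1/7, 2/7, 4/7)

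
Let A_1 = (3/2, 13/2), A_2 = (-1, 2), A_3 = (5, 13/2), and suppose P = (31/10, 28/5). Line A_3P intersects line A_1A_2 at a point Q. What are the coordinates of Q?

Barycentric coordinates of P with respect to A_1A_2A_3: (1/5, 1/5, 3/5).
On side A_1A_2 the A_3-coordinate is zero; dropping P's A_3-weight 3/5 and renormalizing the remaining 1/5 : 1/5 gives weights 1/2, 1/2 on A_1, A_2.
Q = (1/2)·(3/2, 13/2) + (1/2)·(-1, 2) = (1/4, 17/4).

(1/4, 17/4)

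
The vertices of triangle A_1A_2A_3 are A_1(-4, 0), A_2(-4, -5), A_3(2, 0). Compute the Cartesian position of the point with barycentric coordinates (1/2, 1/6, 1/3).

P = (1/2)·A_1 + (1/6)·A_2 + (1/3)·A_3.
x-coordinate: (1/2)·(-4) + (1/6)·(-4) + (1/3)·2 = -2.
y-coordinate: (1/2)·0 + (1/6)·(-5) + (1/3)·0 = -5/6.

(-2, -5/6)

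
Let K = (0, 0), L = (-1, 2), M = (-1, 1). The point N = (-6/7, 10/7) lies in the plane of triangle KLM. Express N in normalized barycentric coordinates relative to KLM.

Signed area of the reference triangle: [KLM] = ½·(0·(2−1) + (-1)·(1−0) + (-1)·(0−2)) = ½·(0 − 1 + 2) = 1/2.
[NLM] = ½·((-6/7)·(2−1) + (-1)·(1−(10/7)) + (-1)·(10/7−2)) = ½·(-6/7 + 3/7 + 4/7) = 1/14, so the K-coordinate is (1/14)/(1/2) = 1/7.
[KNM] = ½·(0·(10/7−1) + (-6/7)·(1−0) + (-1)·(0−(10/7))) = ½·(0 − 6/7 + 10/7) = 2/7, so the L-coordinate is 4/7.
[KLN] = ½·(0·(2−(10/7)) + (-1)·(10/7−0) + (-6/7)·(0−2)) = ½·(0 − 10/7 + 12/7) = 1/7, so the M-coordinate is 2/7.

(1/7, 4/7, 2/7)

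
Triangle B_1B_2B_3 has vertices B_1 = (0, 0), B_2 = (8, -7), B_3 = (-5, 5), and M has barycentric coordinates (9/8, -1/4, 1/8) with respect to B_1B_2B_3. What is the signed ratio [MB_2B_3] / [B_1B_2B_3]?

The signed ratio [MB_2B_3]/[B_1B_2B_3] equals the barycentric coordinate of M at vertex B_1, which is 9/8.

9/8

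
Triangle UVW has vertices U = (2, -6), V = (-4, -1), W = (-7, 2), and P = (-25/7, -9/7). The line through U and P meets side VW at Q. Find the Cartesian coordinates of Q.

(-9/2, -1/2)

Barycentric coordinates of P with respect to UVW: (1/7, 5/7, 1/7).
On side VW the U-coordinate is zero; dropping P's U-weight 1/7 and renormalizing the remaining 5/7 : 1/7 gives weights 5/6, 1/6 on V, W.
Q = (5/6)·(-4, -1) + (1/6)·(-7, 2) = (-9/2, -1/2).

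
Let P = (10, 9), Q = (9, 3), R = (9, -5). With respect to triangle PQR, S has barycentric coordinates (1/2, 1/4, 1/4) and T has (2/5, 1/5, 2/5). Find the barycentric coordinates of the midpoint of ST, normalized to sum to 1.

(9/20, 9/40, 13/40)

Since both coordinate triples sum to 1, the midpoint's barycentrics are the componentwise average.
(1/2+2/5)/2 = 9/20; similarly 9/40 and 13/40.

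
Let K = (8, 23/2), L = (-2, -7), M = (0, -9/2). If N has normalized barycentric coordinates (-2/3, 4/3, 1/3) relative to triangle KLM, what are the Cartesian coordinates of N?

(-8, -37/2)

N = (-2/3)·K + (4/3)·L + (1/3)·M.
x-coordinate: (-2/3)·8 + (4/3)·(-2) + (1/3)·0 = -8.
y-coordinate: (-2/3)·(23/2) + (4/3)·(-7) + (1/3)·(-9/2) = -37/2.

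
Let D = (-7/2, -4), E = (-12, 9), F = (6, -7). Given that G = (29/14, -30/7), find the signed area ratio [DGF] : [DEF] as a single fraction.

[DEF] = ½·((-7/2)·(9−(-7)) + (-12)·(-7−(-4)) + 6·(-4−9)) = ½·(-56 + 36 − 78) = -49.
[DGF] = ½·((-7/2)·(-30/7−(-7)) + (29/14)·(-7−(-4)) + 6·(-4−(-30/7))) = ½·(-19/2 − 87/14 + 12/7) = -7, so the ratio is (-7)/(-49) = 1/7.

1/7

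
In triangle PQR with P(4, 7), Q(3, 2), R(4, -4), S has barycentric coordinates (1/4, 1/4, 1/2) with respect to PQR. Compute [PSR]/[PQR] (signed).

The signed ratio [PSR]/[PQR] equals the barycentric coordinate of S at vertex Q, which is 1/4.

1/4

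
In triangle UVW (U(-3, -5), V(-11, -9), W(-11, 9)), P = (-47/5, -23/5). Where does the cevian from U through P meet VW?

Barycentric coordinates of P with respect to UVW: (1/5, 3/5, 1/5).
On side VW the U-coordinate is zero; dropping P's U-weight 1/5 and renormalizing the remaining 3/5 : 1/5 gives weights 3/4, 1/4 on V, W.
Q = (3/4)·(-11, -9) + (1/4)·(-11, 9) = (-11, -9/2).

(-11, -9/2)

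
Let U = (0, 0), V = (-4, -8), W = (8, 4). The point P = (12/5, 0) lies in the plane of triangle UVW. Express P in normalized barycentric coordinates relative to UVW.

(2/5, 1/5, 2/5)

Signed area of the reference triangle: [UVW] = ½·(0·(-8−4) + (-4)·(4−0) + 8·(0−(-8))) = ½·(0 − 16 + 64) = 24.
[PVW] = ½·((12/5)·(-8−4) + (-4)·(4−0) + 8·(0−(-8))) = ½·(-144/5 − 16 + 64) = 48/5, so the U-coordinate is (48/5)/24 = 2/5.
[UPW] = ½·(0·(0−4) + (12/5)·(4−0) + 8·(0−0)) = ½·(0 + 48/5 + 0) = 24/5, so the V-coordinate is 1/5.
[UVP] = ½·(0·(-8−0) + (-4)·(0−0) + (12/5)·(0−(-8))) = ½·(0 + 0 + 96/5) = 48/5, so the W-coordinate is 2/5.
Check: 2/5 + 1/5 + 2/5 = 1.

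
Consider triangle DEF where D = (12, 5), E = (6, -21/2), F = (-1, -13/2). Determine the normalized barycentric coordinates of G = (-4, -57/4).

Signed area of the reference triangle: [DEF] = ½·(12·(-21/2−(-13/2)) + 6·(-13/2−5) + (-1)·(5−(-21/2))) = ½·(-48 − 69 − 31/2) = -265/4.
[GEF] = ½·((-4)·(-21/2−(-13/2)) + 6·(-13/2−(-57/4)) + (-1)·(-57/4−(-21/2))) = ½·(16 + 93/2 + 15/4) = 265/8, so the D-coordinate is (265/8)/(-265/4) = -1/2.
[DGF] = ½·(12·(-57/4−(-13/2)) + (-4)·(-13/2−5) + (-1)·(5−(-57/4))) = ½·(-93 + 46 − 77/4) = -265/8, so the E-coordinate is 1/2.
[DEG] = ½·(12·(-21/2−(-57/4)) + 6·(-57/4−5) + (-4)·(5−(-21/2))) = ½·(45 − 231/2 − 62) = -265/4, so the F-coordinate is 1.

(-1/2, 1/2, 1)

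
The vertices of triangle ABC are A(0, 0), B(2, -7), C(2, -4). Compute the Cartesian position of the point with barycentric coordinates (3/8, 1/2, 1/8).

(5/4, -4)

P = (3/8)·A + (1/2)·B + (1/8)·C.
x-coordinate: (3/8)·0 + (1/2)·2 + (1/8)·2 = 5/4.
y-coordinate: (3/8)·0 + (1/2)·(-7) + (1/8)·(-4) = -4.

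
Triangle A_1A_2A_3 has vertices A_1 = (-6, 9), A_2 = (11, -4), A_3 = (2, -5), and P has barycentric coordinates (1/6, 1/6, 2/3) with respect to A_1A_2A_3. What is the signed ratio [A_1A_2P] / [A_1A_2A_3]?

The signed ratio [A_1A_2P]/[A_1A_2A_3] equals the barycentric coordinate of P at vertex A_3, which is 2/3.

2/3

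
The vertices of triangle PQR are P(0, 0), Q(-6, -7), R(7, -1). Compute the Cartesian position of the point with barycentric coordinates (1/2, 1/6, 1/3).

(4/3, -3/2)

S = (1/2)·P + (1/6)·Q + (1/3)·R.
x-coordinate: (1/2)·0 + (1/6)·(-6) + (1/3)·7 = 4/3.
y-coordinate: (1/2)·0 + (1/6)·(-7) + (1/3)·(-1) = -3/2.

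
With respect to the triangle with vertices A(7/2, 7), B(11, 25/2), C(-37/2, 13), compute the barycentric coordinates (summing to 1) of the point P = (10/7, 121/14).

(5/7, 1/7, 1/7)

Signed area of the reference triangle: [ABC] = ½·((7/2)·(25/2−13) + 11·(13−7) + (-37/2)·(7−(25/2))) = ½·(-7/4 + 66 + 407/4) = 83.
[PBC] = ½·((10/7)·(25/2−13) + 11·(13−(121/14)) + (-37/2)·(121/14−(25/2))) = ½·(-5/7 + 671/14 + 999/14) = 415/7, so the A-coordinate is (415/7)/83 = 5/7.
[APC] = ½·((7/2)·(121/14−13) + (10/7)·(13−7) + (-37/2)·(7−(121/14))) = ½·(-61/4 + 60/7 + 851/28) = 83/7, so the B-coordinate is 1/7.
[ABP] = ½·((7/2)·(25/2−(121/14)) + 11·(121/14−7) + (10/7)·(7−(25/2))) = ½·(27/2 + 253/14 − 55/7) = 83/7, so the C-coordinate is 1/7.
Check: 5/7 + 1/7 + 1/7 = 1.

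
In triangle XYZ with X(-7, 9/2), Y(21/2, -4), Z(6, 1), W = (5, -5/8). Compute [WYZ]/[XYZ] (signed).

[XYZ] = ½·((-7)·(-4−1) + (21/2)·(1−(9/2)) + 6·(9/2−(-4))) = ½·(35 − 147/4 + 51) = 197/8.
[WYZ] = ½·(5·(-4−1) + (21/2)·(1−(-5/8)) + 6·(-5/8−(-4))) = ½·(-25 + 273/16 + 81/4) = 197/32, so the ratio is (197/32)/(197/8) = 1/4.

1/4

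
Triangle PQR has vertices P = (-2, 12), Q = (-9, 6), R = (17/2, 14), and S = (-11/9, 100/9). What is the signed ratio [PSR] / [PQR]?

2/9

[PQR] = ½·((-2)·(6−14) + (-9)·(14−12) + (17/2)·(12−6)) = ½·(16 − 18 + 51) = 49/2.
[PSR] = ½·((-2)·(100/9−14) + (-11/9)·(14−12) + (17/2)·(12−(100/9))) = ½·(52/9 − 22/9 + 68/9) = 49/9, so the ratio is (49/9)/(49/2) = 2/9.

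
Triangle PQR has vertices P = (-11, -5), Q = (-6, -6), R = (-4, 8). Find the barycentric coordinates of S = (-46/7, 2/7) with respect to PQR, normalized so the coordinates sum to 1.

(2/7, 2/7, 3/7)

Signed area of the reference triangle: [PQR] = ½·((-11)·(-6−8) + (-6)·(8−(-5)) + (-4)·(-5−(-6))) = ½·(154 − 78 − 4) = 36.
[SQR] = ½·((-46/7)·(-6−8) + (-6)·(8−(2/7)) + (-4)·(2/7−(-6))) = ½·(92 − 324/7 − 176/7) = 72/7, so the P-coordinate is (72/7)/36 = 2/7.
[PSR] = ½·((-11)·(2/7−8) + (-46/7)·(8−(-5)) + (-4)·(-5−(2/7))) = ½·(594/7 − 598/7 + 148/7) = 72/7, so the Q-coordinate is 2/7.
[PQS] = ½·((-11)·(-6−(2/7)) + (-6)·(2/7−(-5)) + (-46/7)·(-5−(-6))) = ½·(484/7 − 222/7 − 46/7) = 108/7, so the R-coordinate is 3/7.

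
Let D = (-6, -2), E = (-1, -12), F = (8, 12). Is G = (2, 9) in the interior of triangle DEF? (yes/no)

Barycentric coordinates of G: (39/70, -1/5, 9/14).
The three coordinates are positive, negative, positive; a point is interior exactly when all three are positive.

no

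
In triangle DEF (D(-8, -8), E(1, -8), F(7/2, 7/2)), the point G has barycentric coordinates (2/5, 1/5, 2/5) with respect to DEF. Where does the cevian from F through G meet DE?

(-5, -8)

Line FG meets DE where the F-coordinate vanishes; zeroing G's F-weight and renormalizing leaves D, E-weights 2/5 : 1/5 → (2/3, 1/3).
So H = (2/3)·D + (1/3)·E = (-5, -8).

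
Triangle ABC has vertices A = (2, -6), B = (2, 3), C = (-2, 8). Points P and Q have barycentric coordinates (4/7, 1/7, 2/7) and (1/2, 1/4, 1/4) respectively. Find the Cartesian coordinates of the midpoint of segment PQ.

Barycentric coordinates of the midpoint are the average: (15/28, 11/56, 15/56).
Converting: (15/28)·A + (11/56)·B + (15/56)·C = (13/14, -27/56).

(13/14, -27/56)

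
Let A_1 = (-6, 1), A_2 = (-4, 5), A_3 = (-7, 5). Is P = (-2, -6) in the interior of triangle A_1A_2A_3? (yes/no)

Barycentric coordinates of P: (11/4, 3/4, -5/2).
The three coordinates are positive, positive, negative; a point is interior exactly when all three are positive.

no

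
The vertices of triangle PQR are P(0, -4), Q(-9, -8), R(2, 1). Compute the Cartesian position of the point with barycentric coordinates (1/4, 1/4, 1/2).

S = (1/4)·P + (1/4)·Q + (1/2)·R.
x-coordinate: (1/4)·0 + (1/4)·(-9) + (1/2)·2 = -5/4.
y-coordinate: (1/4)·(-4) + (1/4)·(-8) + (1/2)·1 = -5/2.

(-5/4, -5/2)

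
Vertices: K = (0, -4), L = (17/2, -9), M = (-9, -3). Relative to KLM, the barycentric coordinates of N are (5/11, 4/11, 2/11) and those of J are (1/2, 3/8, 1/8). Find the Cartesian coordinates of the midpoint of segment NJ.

(619/352, -501/88)

Barycentric coordinates of the midpoint are the average: (21/44, 65/176, 27/176).
Converting: (21/44)·K + (65/176)·L + (27/176)·M = (619/352, -501/88).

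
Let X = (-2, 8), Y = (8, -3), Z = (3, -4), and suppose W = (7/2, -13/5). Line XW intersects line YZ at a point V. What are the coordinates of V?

Barycentric coordinates of W with respect to XYZ: (1/10, 1/5, 7/10).
On side YZ the X-coordinate is zero; dropping W's X-weight 1/10 and renormalizing the remaining 1/5 : 7/10 gives weights 2/9, 7/9 on Y, Z.
V = (2/9)·(8, -3) + (7/9)·(3, -4) = (37/9, -34/9).

(37/9, -34/9)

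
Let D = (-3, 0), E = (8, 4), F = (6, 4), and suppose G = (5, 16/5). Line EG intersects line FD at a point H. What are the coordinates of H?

Barycentric coordinates of G with respect to DEF: (1/5, 2/5, 2/5).
On side FD the E-coordinate is zero; dropping G's E-weight 2/5 and renormalizing the remaining 2/5 : 1/5 gives weights 2/3, 1/3 on F, D.
H = (2/3)·(6, 4) + (1/3)·(-3, 0) = (3, 8/3).

(3, 8/3)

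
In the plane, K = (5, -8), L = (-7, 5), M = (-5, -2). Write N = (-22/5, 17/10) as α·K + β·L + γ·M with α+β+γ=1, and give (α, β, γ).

(1/5, 7/10, 1/10)

Signed area of the reference triangle: [KLM] = ½·(5·(5−(-2)) + (-7)·(-2−(-8)) + (-5)·(-8−5)) = ½·(35 − 42 + 65) = 29.
[NLM] = ½·((-22/5)·(5−(-2)) + (-7)·(-2−(17/10)) + (-5)·(17/10−5)) = ½·(-154/5 + 259/10 + 33/2) = 29/5, so the K-coordinate is (29/5)/29 = 1/5.
[KNM] = ½·(5·(17/10−(-2)) + (-22/5)·(-2−(-8)) + (-5)·(-8−(17/10))) = ½·(37/2 − 132/5 + 97/2) = 203/10, so the L-coordinate is 7/10.
[KLN] = ½·(5·(5−(17/10)) + (-7)·(17/10−(-8)) + (-22/5)·(-8−5)) = ½·(33/2 − 679/10 + 286/5) = 29/10, so the M-coordinate is 1/10.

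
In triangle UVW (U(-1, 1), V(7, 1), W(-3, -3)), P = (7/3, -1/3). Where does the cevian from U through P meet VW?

(3, -3/5)

Barycentric coordinates of P with respect to UVW: (1/6, 1/2, 1/3).
On side VW the U-coordinate is zero; dropping P's U-weight 1/6 and renormalizing the remaining 1/2 : 1/3 gives weights 3/5, 2/5 on V, W.
Q = (3/5)·(7, 1) + (2/5)·(-3, -3) = (3, -3/5).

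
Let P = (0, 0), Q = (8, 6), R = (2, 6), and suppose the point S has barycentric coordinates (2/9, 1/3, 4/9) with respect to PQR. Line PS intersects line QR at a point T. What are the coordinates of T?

(32/7, 6)

Line PS meets QR where the P-coordinate vanishes; zeroing S's P-weight and renormalizing leaves Q, R-weights 1/3 : 4/9 → (3/7, 4/7).
So T = (3/7)·Q + (4/7)·R = (32/7, 6).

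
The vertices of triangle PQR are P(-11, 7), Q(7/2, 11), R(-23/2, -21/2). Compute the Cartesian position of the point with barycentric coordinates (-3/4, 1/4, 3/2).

S = (-3/4)·P + (1/4)·Q + (3/2)·R.
x-coordinate: (-3/4)·(-11) + (1/4)·(7/2) + (3/2)·(-23/2) = -65/8.
y-coordinate: (-3/4)·7 + (1/4)·11 + (3/2)·(-21/2) = -73/4.

(-65/8, -73/4)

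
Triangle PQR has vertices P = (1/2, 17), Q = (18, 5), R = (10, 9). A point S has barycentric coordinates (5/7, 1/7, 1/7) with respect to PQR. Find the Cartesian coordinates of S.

S = (5/7)·P + (1/7)·Q + (1/7)·R.
x-coordinate: (5/7)·(1/2) + (1/7)·18 + (1/7)·10 = 61/14.
y-coordinate: (5/7)·17 + (1/7)·5 + (1/7)·9 = 99/7.

(61/14, 99/7)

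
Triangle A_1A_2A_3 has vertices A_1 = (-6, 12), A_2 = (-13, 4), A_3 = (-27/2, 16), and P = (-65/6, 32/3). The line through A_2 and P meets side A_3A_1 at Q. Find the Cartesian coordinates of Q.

(-39/4, 14)

Barycentric coordinates of P with respect to A_1A_2A_3: (1/3, 1/3, 1/3).
On side A_3A_1 the A_2-coordinate is zero; dropping P's A_2-weight 1/3 and renormalizing the remaining 1/3 : 1/3 gives weights 1/2, 1/2 on A_3, A_1.
Q = (1/2)·(-27/2, 16) + (1/2)·(-6, 12) = (-39/4, 14).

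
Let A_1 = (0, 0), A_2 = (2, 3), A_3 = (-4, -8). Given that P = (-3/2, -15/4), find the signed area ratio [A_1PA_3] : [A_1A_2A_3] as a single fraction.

3/4

[A_1A_2A_3] = ½·(0·(3−(-8)) + 2·(-8−0) + (-4)·(0−3)) = ½·(0 − 16 + 12) = -2.
[A_1PA_3] = ½·(0·(-15/4−(-8)) + (-3/2)·(-8−0) + (-4)·(0−(-15/4))) = ½·(0 + 12 − 15) = -3/2, so the ratio is (-3/2)/(-2) = 3/4.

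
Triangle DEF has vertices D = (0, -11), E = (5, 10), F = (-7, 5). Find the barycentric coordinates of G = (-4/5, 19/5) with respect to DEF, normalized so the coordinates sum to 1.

Signed area of the reference triangle: [DEF] = ½·(0·(10−5) + 5·(5−(-11)) + (-7)·(-11−10)) = ½·(0 + 80 + 147) = 227/2.
[GEF] = ½·((-4/5)·(10−5) + 5·(5−(19/5)) + (-7)·(19/5−10)) = ½·(-4 + 6 + 217/5) = 227/10, so the D-coordinate is (227/10)/(227/2) = 1/5.
[DGF] = ½·(0·(19/5−5) + (-4/5)·(5−(-11)) + (-7)·(-11−(19/5))) = ½·(0 − 64/5 + 518/5) = 227/5, so the E-coordinate is 2/5.
[DEG] = ½·(0·(10−(19/5)) + 5·(19/5−(-11)) + (-4/5)·(-11−10)) = ½·(0 + 74 + 84/5) = 227/5, so the F-coordinate is 2/5.
Check: 1/5 + 2/5 + 2/5 = 1.

(1/5, 2/5, 2/5)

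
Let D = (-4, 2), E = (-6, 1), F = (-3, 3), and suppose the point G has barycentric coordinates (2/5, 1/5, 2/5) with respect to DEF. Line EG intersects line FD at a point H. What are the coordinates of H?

Line EG meets FD where the E-coordinate vanishes; zeroing G's E-weight and renormalizing leaves F, D-weights 2/5 : 2/5 → (1/2, 1/2).
So H = (1/2)·F + (1/2)·D = (-7/2, 5/2).

(-7/2, 5/2)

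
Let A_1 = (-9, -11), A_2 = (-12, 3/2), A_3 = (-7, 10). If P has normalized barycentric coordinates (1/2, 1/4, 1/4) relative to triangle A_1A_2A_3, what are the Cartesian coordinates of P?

(-37/4, -21/8)

P = (1/2)·A_1 + (1/4)·A_2 + (1/4)·A_3.
x-coordinate: (1/2)·(-9) + (1/4)·(-12) + (1/4)·(-7) = -37/4.
y-coordinate: (1/2)·(-11) + (1/4)·(3/2) + (1/4)·10 = -21/8.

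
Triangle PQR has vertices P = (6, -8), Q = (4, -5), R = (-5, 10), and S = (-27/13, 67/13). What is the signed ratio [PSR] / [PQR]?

3/13

[PQR] = ½·(6·(-5−10) + 4·(10−(-8)) + (-5)·(-8−(-5))) = ½·(-90 + 72 + 15) = -3/2.
[PSR] = ½·(6·(67/13−10) + (-27/13)·(10−(-8)) + (-5)·(-8−(67/13))) = ½·(-378/13 − 486/13 + 855/13) = -9/26, so the ratio is (-9/26)/(-3/2) = 3/13.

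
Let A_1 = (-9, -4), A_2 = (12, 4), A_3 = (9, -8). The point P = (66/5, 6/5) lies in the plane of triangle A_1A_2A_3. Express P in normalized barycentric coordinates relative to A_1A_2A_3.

(-1/10, 4/5, 3/10)

Signed area of the reference triangle: [A_1A_2A_3] = ½·((-9)·(4−(-8)) + 12·(-8−(-4)) + 9·(-4−4)) = ½·(-108 − 48 − 72) = -114.
[PA_2A_3] = ½·((66/5)·(4−(-8)) + 12·(-8−(6/5)) + 9·(6/5−4)) = ½·(792/5 − 552/5 − 126/5) = 57/5, so the A_1-coordinate is (57/5)/(-114) = -1/10.
[A_1PA_3] = ½·((-9)·(6/5−(-8)) + (66/5)·(-8−(-4)) + 9·(-4−(6/5))) = ½·(-414/5 − 264/5 − 234/5) = -456/5, so the A_2-coordinate is 4/5.
[A_1A_2P] = ½·((-9)·(4−(6/5)) + 12·(6/5−(-4)) + (66/5)·(-4−4)) = ½·(-126/5 + 312/5 − 528/5) = -171/5, so the A_3-coordinate is 3/10.
Check: -1/10 + 4/5 + 3/10 = 1.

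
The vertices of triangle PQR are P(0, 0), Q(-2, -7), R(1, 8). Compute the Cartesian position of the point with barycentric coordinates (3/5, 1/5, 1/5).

(-1/5, 1/5)

S = (3/5)·P + (1/5)·Q + (1/5)·R.
x-coordinate: (3/5)·0 + (1/5)·(-2) + (1/5)·1 = -1/5.
y-coordinate: (3/5)·0 + (1/5)·(-7) + (1/5)·8 = 1/5.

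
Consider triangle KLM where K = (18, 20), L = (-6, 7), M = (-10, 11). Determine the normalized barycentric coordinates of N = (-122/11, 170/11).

Signed area of the reference triangle: [KLM] = ½·(18·(7−11) + (-6)·(11−20) + (-10)·(20−7)) = ½·(-72 + 54 − 130) = -74.
[NLM] = ½·((-122/11)·(7−11) + (-6)·(11−(170/11)) + (-10)·(170/11−7)) = ½·(488/11 + 294/11 − 930/11) = -74/11, so the K-coordinate is (-74/11)/(-74) = 1/11.
[KNM] = ½·(18·(170/11−11) + (-122/11)·(11−20) + (-10)·(20−(170/11))) = ½·(882/11 + 1098/11 − 500/11) = 740/11, so the L-coordinate is -10/11.
[KLN] = ½·(18·(7−(170/11)) + (-6)·(170/11−20) + (-122/11)·(20−7)) = ½·(-1674/11 + 300/11 − 1586/11) = -1480/11, so the M-coordinate is 20/11.
Check: 1/11 − 10/11 + 20/11 = 1.

(1/11, -10/11, 20/11)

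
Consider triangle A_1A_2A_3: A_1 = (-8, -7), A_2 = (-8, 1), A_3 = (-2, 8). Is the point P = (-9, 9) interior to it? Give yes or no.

Barycentric coordinates of P: (-55/48, 37/16, -1/6).
The three coordinates are negative, positive, negative; a point is interior exactly when all three are positive.

no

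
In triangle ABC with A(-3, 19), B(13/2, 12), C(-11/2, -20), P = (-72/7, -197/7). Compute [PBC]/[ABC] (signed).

[ABC] = ½·((-3)·(12−(-20)) + (13/2)·(-20−19) + (-11/2)·(19−12)) = ½·(-96 − 507/2 − 77/2) = -194.
[PBC] = ½·((-72/7)·(12−(-20)) + (13/2)·(-20−(-197/7)) + (-11/2)·(-197/7−12)) = ½·(-2304/7 + 741/14 + 3091/14) = -194/7, so the ratio is (-194/7)/(-194) = 1/7.

1/7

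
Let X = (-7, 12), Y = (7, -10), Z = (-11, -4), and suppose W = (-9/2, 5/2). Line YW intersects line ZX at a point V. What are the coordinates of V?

(-25/3, 20/3)

Barycentric coordinates of W with respect to XYZ: (1/2, 1/4, 1/4).
On side ZX the Y-coordinate is zero; dropping W's Y-weight 1/4 and renormalizing the remaining 1/4 : 1/2 gives weights 1/3, 2/3 on Z, X.
V = (1/3)·(-11, -4) + (2/3)·(-7, 12) = (-25/3, 20/3).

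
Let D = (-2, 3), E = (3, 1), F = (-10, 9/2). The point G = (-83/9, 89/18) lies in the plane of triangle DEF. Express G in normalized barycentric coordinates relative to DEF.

(1, -5/9, 5/9)

Signed area of the reference triangle: [DEF] = ½·((-2)·(1−(9/2)) + 3·(9/2−3) + (-10)·(3−1)) = ½·(7 + 9/2 − 20) = -17/4.
[GEF] = ½·((-83/9)·(1−(9/2)) + 3·(9/2−(89/18)) + (-10)·(89/18−1)) = ½·(581/18 − 4/3 − 355/9) = -17/4, so the D-coordinate is (-17/4)/(-17/4) = 1.
[DGF] = ½·((-2)·(89/18−(9/2)) + (-83/9)·(9/2−3) + (-10)·(3−(89/18))) = ½·(-8/9 − 83/6 + 175/9) = 85/36, so the E-coordinate is -5/9.
[DEG] = ½·((-2)·(1−(89/18)) + 3·(89/18−3) + (-83/9)·(3−1)) = ½·(71/9 + 35/6 − 166/9) = -85/36, so the F-coordinate is 5/9.
Check: 1 − 5/9 + 5/9 = 1.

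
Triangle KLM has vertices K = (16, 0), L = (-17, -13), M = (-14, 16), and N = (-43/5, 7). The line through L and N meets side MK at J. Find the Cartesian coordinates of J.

Barycentric coordinates of N with respect to KLM: (1/5, 1/5, 3/5).
On side MK the L-coordinate is zero; dropping N's L-weight 1/5 and renormalizing the remaining 3/5 : 1/5 gives weights 3/4, 1/4 on M, K.
J = (3/4)·(-14, 16) + (1/4)·(16, 0) = (-13/2, 12).

(-13/2, 12)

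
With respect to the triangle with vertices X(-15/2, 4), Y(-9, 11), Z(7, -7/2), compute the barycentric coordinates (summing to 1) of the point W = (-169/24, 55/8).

Signed area of the reference triangle: [XYZ] = ½·((-15/2)·(11−(-7/2)) + (-9)·(-7/2−4) + 7·(4−11)) = ½·(-435/4 + 135/2 − 49) = -361/8.
[WYZ] = ½·((-169/24)·(11−(-7/2)) + (-9)·(-7/2−(55/8)) + 7·(55/8−11)) = ½·(-4901/48 + 747/8 − 231/8) = -1805/96, so the X-coordinate is (-1805/96)/(-361/8) = 5/12.
[XWZ] = ½·((-15/2)·(55/8−(-7/2)) + (-169/24)·(-7/2−4) + 7·(4−(55/8))) = ½·(-1245/16 + 845/16 − 161/8) = -361/16, so the Y-coordinate is 1/2.
[XYW] = ½·((-15/2)·(11−(55/8)) + (-9)·(55/8−4) + (-169/24)·(4−11)) = ½·(-495/16 − 207/8 + 1183/24) = -361/96, so the Z-coordinate is 1/12.

(5/12, 1/2, 1/12)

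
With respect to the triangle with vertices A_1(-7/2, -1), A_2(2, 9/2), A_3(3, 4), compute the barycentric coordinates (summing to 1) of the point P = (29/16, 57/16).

Signed area of the reference triangle: [A_1A_2A_3] = ½·((-7/2)·(9/2−4) + 2·(4−(-1)) + 3·(-1−(9/2))) = ½·(-7/4 + 10 − 33/2) = -33/8.
[PA_2A_3] = ½·((29/16)·(9/2−4) + 2·(4−(57/16)) + 3·(57/16−(9/2))) = ½·(29/32 + 7/8 − 45/16) = -33/64, so the A_1-coordinate is (-33/64)/(-33/8) = 1/8.
[A_1PA_3] = ½·((-7/2)·(57/16−4) + (29/16)·(4−(-1)) + 3·(-1−(57/16))) = ½·(49/32 + 145/16 − 219/16) = -99/64, so the A_2-coordinate is 3/8.
[A_1A_2P] = ½·((-7/2)·(9/2−(57/16)) + 2·(57/16−(-1)) + (29/16)·(-1−(9/2))) = ½·(-105/32 + 73/8 − 319/32) = -33/16, so the A_3-coordinate is 1/2.

(1/8, 3/8, 1/2)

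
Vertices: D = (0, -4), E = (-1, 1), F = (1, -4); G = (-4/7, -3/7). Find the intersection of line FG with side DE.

(-5/6, 1/6)

Barycentric coordinates of G with respect to DEF: (1/7, 5/7, 1/7).
On side DE the F-coordinate is zero; dropping G's F-weight 1/7 and renormalizing the remaining 1/7 : 5/7 gives weights 1/6, 5/6 on D, E.
H = (1/6)·(0, -4) + (5/6)·(-1, 1) = (-5/6, 1/6).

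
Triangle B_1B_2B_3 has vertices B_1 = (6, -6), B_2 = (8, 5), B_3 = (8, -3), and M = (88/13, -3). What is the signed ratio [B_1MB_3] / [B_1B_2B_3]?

[B_1B_2B_3] = ½·(6·(5−(-3)) + 8·(-3−(-6)) + 8·(-6−5)) = ½·(48 + 24 − 88) = -8.
[B_1MB_3] = ½·(6·(-3−(-3)) + (88/13)·(-3−(-6)) + 8·(-6−(-3))) = ½·(0 + 264/13 − 24) = -24/13, so the ratio is (-24/13)/(-8) = 3/13.

3/13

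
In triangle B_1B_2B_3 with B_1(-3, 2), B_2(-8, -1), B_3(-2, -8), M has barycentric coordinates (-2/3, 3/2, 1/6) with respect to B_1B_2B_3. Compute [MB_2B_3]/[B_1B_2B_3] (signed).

-2/3

The signed ratio [MB_2B_3]/[B_1B_2B_3] equals the barycentric coordinate of M at vertex B_1, which is -2/3.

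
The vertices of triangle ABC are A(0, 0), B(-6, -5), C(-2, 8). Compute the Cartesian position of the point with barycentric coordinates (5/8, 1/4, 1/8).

(-7/4, -1/4)

P = (5/8)·A + (1/4)·B + (1/8)·C.
x-coordinate: (5/8)·0 + (1/4)·(-6) + (1/8)·(-2) = -7/4.
y-coordinate: (5/8)·0 + (1/4)·(-5) + (1/8)·8 = -1/4.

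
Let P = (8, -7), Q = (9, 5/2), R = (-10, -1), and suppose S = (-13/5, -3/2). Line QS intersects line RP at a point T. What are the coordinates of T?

Barycentric coordinates of S with respect to PQR: (1/5, 1/5, 3/5).
On side RP the Q-coordinate is zero; dropping S's Q-weight 1/5 and renormalizing the remaining 3/5 : 1/5 gives weights 3/4, 1/4 on R, P.
T = (3/4)·(-10, -1) + (1/4)·(8, -7) = (-11/2, -5/2).

(-11/2, -5/2)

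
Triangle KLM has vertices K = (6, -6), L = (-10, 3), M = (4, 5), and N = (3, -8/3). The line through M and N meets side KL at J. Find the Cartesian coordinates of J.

(14/5, -21/5)

Barycentric coordinates of N with respect to KLM: (2/3, 1/6, 1/6).
On side KL the M-coordinate is zero; dropping N's M-weight 1/6 and renormalizing the remaining 2/3 : 1/6 gives weights 4/5, 1/5 on K, L.
J = (4/5)·(6, -6) + (1/5)·(-10, 3) = (14/5, -21/5).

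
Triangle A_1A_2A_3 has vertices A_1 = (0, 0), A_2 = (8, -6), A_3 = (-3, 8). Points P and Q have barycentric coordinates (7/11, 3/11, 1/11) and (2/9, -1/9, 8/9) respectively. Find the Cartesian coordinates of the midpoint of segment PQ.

Barycentric coordinates of the midpoint are the average: (85/198, 8/99, 97/198).
Converting: (85/198)·A_1 + (8/99)·A_2 + (97/198)·A_3 = (-163/198, 340/99).

(-163/198, 340/99)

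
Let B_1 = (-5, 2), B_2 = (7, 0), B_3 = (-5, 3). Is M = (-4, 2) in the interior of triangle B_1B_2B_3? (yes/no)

yes

Barycentric coordinates of M: (3/4, 1/12, 1/6).
The three coordinates are positive, positive, positive; a point is interior exactly when all three are positive.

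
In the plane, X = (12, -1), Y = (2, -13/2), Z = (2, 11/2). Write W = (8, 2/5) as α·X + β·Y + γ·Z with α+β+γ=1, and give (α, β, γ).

(3/5, 1/10, 3/10)

Signed area of the reference triangle: [XYZ] = ½·(12·(-13/2−(11/2)) + 2·(11/2−(-1)) + 2·(-1−(-13/2))) = ½·(-144 + 13 + 11) = -60.
[WYZ] = ½·(8·(-13/2−(11/2)) + 2·(11/2−(2/5)) + 2·(2/5−(-13/2))) = ½·(-96 + 51/5 + 69/5) = -36, so the X-coordinate is (-36)/(-60) = 3/5.
[XWZ] = ½·(12·(2/5−(11/2)) + 8·(11/2−(-1)) + 2·(-1−(2/5))) = ½·(-306/5 + 52 − 14/5) = -6, so the Y-coordinate is 1/10.
[XYW] = ½·(12·(-13/2−(2/5)) + 2·(2/5−(-1)) + 8·(-1−(-13/2))) = ½·(-414/5 + 14/5 + 44) = -18, so the Z-coordinate is 3/10.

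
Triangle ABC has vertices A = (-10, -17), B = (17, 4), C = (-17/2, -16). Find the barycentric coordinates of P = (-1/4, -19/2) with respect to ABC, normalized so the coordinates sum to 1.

(1/6, 1/3, 1/2)

Signed area of the reference triangle: [ABC] = ½·((-10)·(4−(-16)) + 17·(-16−(-17)) + (-17/2)·(-17−4)) = ½·(-200 + 17 + 357/2) = -9/4.
[PBC] = ½·((-1/4)·(4−(-16)) + 17·(-16−(-19/2)) + (-17/2)·(-19/2−4)) = ½·(-5 − 221/2 + 459/4) = -3/8, so the A-coordinate is (-3/8)/(-9/4) = 1/6.
[APC] = ½·((-10)·(-19/2−(-16)) + (-1/4)·(-16−(-17)) + (-17/2)·(-17−(-19/2))) = ½·(-65 − 1/4 + 255/4) = -3/4, so the B-coordinate is 1/3.
[ABP] = ½·((-10)·(4−(-19/2)) + 17·(-19/2−(-17)) + (-1/4)·(-17−4)) = ½·(-135 + 255/2 + 21/4) = -9/8, so the C-coordinate is 1/2.
Check: 1/6 + 1/3 + 1/2 = 1.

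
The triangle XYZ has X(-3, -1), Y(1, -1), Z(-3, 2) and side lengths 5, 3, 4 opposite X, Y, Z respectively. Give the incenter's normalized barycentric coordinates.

The incenter has barycentric coordinates proportional to the opposite side lengths: (5 : 3 : 4).
Normalizing by 5+3+4 = 12 gives (5/12, 1/4, 1/3).

(5/12, 1/4, 1/3)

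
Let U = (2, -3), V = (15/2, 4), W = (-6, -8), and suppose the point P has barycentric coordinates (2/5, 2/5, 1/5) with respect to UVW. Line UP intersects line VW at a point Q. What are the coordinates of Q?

Line UP meets VW where the U-coordinate vanishes; zeroing P's U-weight and renormalizing leaves V, W-weights 2/5 : 1/5 → (2/3, 1/3).
So Q = (2/3)·V + (1/3)·W = (3, 0).

(3, 0)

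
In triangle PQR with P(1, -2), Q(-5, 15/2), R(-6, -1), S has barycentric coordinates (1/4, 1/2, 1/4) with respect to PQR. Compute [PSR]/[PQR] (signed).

1/2

The signed ratio [PSR]/[PQR] equals the barycentric coordinate of S at vertex Q, which is 1/2.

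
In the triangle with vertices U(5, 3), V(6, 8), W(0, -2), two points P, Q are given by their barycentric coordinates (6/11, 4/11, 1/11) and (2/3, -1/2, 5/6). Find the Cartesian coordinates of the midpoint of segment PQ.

(173/66, 23/66)

Barycentric coordinates of the midpoint are the average: (20/33, -3/44, 61/132).
Converting: (20/33)·U + (-3/44)·V + (61/132)·W = (173/66, 23/66).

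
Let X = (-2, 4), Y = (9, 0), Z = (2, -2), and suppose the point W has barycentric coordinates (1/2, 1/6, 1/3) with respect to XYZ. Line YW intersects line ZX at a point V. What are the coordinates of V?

(-2/5, 8/5)

Line YW meets ZX where the Y-coordinate vanishes; zeroing W's Y-weight and renormalizing leaves Z, X-weights 1/3 : 1/2 → (2/5, 3/5).
So V = (2/5)·Z + (3/5)·X = (-2/5, 8/5).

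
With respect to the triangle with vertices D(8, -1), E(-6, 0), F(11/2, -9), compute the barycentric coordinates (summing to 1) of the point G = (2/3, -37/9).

Signed area of the reference triangle: [DEF] = ½·(8·(0−(-9)) + (-6)·(-9−(-1)) + (11/2)·(-1−0)) = ½·(72 + 48 − 11/2) = 229/4.
[GEF] = ½·((2/3)·(0−(-9)) + (-6)·(-9−(-37/9)) + (11/2)·(-37/9−0)) = ½·(6 + 88/3 − 407/18) = 229/36, so the D-coordinate is (229/36)/(229/4) = 1/9.
[DGF] = ½·(8·(-37/9−(-9)) + (2/3)·(-9−(-1)) + (11/2)·(-1−(-37/9))) = ½·(352/9 − 16/3 + 154/9) = 229/9, so the E-coordinate is 4/9.
[DEG] = ½·(8·(0−(-37/9)) + (-6)·(-37/9−(-1)) + (2/3)·(-1−0)) = ½·(296/9 + 56/3 − 2/3) = 229/9, so the F-coordinate is 4/9.

(1/9, 4/9, 4/9)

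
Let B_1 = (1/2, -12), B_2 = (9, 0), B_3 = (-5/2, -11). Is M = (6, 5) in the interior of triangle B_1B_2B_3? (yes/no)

no

Barycentric coordinates of M: (-181/89, 113/89, 157/89).
The three coordinates are negative, positive, positive; a point is interior exactly when all three are positive.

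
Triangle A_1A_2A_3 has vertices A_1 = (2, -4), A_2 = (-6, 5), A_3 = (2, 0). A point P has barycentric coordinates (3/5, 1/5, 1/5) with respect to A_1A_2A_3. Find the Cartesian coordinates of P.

P = (3/5)·A_1 + (1/5)·A_2 + (1/5)·A_3.
x-coordinate: (3/5)·2 + (1/5)·(-6) + (1/5)·2 = 2/5.
y-coordinate: (3/5)·(-4) + (1/5)·5 + (1/5)·0 = -7/5.

(2/5, -7/5)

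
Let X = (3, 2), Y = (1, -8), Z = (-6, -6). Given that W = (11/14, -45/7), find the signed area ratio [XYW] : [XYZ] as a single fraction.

[XYZ] = ½·(3·(-8−(-6)) + 1·(-6−2) + (-6)·(2−(-8))) = ½·(-6 − 8 − 60) = -37.
[XYW] = ½·(3·(-8−(-45/7)) + 1·(-45/7−2) + (11/14)·(2−(-8))) = ½·(-33/7 − 59/7 + 55/7) = -37/14, so the ratio is (-37/14)/(-37) = 1/14.

1/14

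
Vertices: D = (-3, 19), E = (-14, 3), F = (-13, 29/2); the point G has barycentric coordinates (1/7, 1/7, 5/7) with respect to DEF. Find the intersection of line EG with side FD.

Line EG meets FD where the E-coordinate vanishes; zeroing G's E-weight and renormalizing leaves F, D-weights 5/7 : 1/7 → (5/6, 1/6).
So H = (5/6)·F + (1/6)·D = (-34/3, 61/4).

(-34/3, 61/4)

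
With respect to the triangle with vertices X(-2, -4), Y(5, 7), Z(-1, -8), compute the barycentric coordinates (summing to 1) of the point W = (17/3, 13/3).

Signed area of the reference triangle: [XYZ] = ½·((-2)·(7−(-8)) + 5·(-8−(-4)) + (-1)·(-4−7)) = ½·(-30 − 20 + 11) = -39/2.
[WYZ] = ½·((17/3)·(7−(-8)) + 5·(-8−(13/3)) + (-1)·(13/3−7)) = ½·(85 − 185/3 + 8/3) = 13, so the X-coordinate is 13/(-39/2) = -2/3.
[XWZ] = ½·((-2)·(13/3−(-8)) + (17/3)·(-8−(-4)) + (-1)·(-4−(13/3))) = ½·(-74/3 − 68/3 + 25/3) = -39/2, so the Y-coordinate is 1.
[XYW] = ½·((-2)·(7−(13/3)) + 5·(13/3−(-4)) + (17/3)·(-4−7)) = ½·(-16/3 + 125/3 − 187/3) = -13, so the Z-coordinate is 2/3.

(-2/3, 1, 2/3)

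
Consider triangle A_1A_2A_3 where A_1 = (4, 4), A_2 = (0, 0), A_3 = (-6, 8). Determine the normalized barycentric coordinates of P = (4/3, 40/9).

(2/3, 1/9, 2/9)

Signed area of the reference triangle: [A_1A_2A_3] = ½·(4·(0−8) + 0·(8−4) + (-6)·(4−0)) = ½·(-32 + 0 − 24) = -28.
[PA_2A_3] = ½·((4/3)·(0−8) + 0·(8−(40/9)) + (-6)·(40/9−0)) = ½·(-32/3 + 0 − 80/3) = -56/3, so the A_1-coordinate is (-56/3)/(-28) = 2/3.
[A_1PA_3] = ½·(4·(40/9−8) + (4/3)·(8−4) + (-6)·(4−(40/9))) = ½·(-128/9 + 16/3 + 8/3) = -28/9, so the A_2-coordinate is 1/9.
[A_1A_2P] = ½·(4·(0−(40/9)) + 0·(40/9−4) + (4/3)·(4−0)) = ½·(-160/9 + 0 + 16/3) = -56/9, so the A_3-coordinate is 2/9.
Check: 2/3 + 1/9 + 2/9 = 1.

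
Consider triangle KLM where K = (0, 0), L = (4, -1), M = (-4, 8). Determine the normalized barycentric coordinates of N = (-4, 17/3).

Signed area of the reference triangle: [KLM] = ½·(0·(-1−8) + 4·(8−0) + (-4)·(0−(-1))) = ½·(0 + 32 − 4) = 14.
[NLM] = ½·((-4)·(-1−8) + 4·(8−(17/3)) + (-4)·(17/3−(-1))) = ½·(36 + 28/3 − 80/3) = 28/3, so the K-coordinate is (28/3)/14 = 2/3.
[KNM] = ½·(0·(17/3−8) + (-4)·(8−0) + (-4)·(0−(17/3))) = ½·(0 − 32 + 68/3) = -14/3, so the L-coordinate is -1/3.
[KLN] = ½·(0·(-1−(17/3)) + 4·(17/3−0) + (-4)·(0−(-1))) = ½·(0 + 68/3 − 4) = 28/3, so the M-coordinate is 2/3.

(2/3, -1/3, 2/3)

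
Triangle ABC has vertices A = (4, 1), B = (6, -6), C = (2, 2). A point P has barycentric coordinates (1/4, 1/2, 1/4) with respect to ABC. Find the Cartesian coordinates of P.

(9/2, -9/4)

P = (1/4)·A + (1/2)·B + (1/4)·C.
x-coordinate: (1/4)·4 + (1/2)·6 + (1/4)·2 = 9/2.
y-coordinate: (1/4)·1 + (1/2)·(-6) + (1/4)·2 = -9/4.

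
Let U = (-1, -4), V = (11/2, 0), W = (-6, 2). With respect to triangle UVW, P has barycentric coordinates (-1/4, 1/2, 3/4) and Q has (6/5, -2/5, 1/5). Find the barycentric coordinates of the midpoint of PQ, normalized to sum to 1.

Since both coordinate triples sum to 1, the midpoint's barycentrics are the componentwise average.
(-1/4+6/5)/2 = 19/40; similarly 1/20 and 19/40.

(19/40, 1/20, 19/40)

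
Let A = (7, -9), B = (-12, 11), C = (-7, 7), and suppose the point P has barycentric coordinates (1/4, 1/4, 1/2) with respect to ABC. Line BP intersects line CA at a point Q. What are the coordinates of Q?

(-7/3, 5/3)

Line BP meets CA where the B-coordinate vanishes; zeroing P's B-weight and renormalizing leaves C, A-weights 1/2 : 1/4 → (2/3, 1/3).
So Q = (2/3)·C + (1/3)·A = (-7/3, 5/3).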